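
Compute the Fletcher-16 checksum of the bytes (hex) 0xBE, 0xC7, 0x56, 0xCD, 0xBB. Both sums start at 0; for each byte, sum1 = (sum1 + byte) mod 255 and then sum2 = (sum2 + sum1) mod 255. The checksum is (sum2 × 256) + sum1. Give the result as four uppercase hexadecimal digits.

3366

Running sums (mod 255):
  after byte 0 (0xBE): sum1=190, sum2=190
  after byte 1 (0xC7): sum1=134, sum2=69
  after byte 2 (0x56): sum1=220, sum2=34
  after byte 3 (0xCD): sum1=170, sum2=204
  after byte 4 (0xBB): sum1=102, sum2=51
Checksum = sum2·256 + sum1 = 51·256 + 102 = 13158 = 0x3366.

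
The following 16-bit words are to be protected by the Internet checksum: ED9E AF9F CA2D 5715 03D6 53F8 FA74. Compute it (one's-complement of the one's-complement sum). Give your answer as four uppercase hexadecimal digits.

One's-complement addition (fold any carry out of bit 15 back into bit 0):
  0xED9E + 0xAF9F = 0x19D3D → wrap carry → 0x9D3E
  0x9D3E + 0xCA2D = 0x1676B → wrap carry → 0x676C
  0x676C + 0x5715 = 0x0BE81
  0xBE81 + 0x03D6 = 0x0C257
  0xC257 + 0x53F8 = 0x1164F → wrap carry → 0x1650
  0x1650 + 0xFA74 = 0x110C4 → wrap carry → 0x10C5
One's-complement sum = 0x10C5.
Checksum = ~0x10C5 & 0xFFFF = 0xEF3A.

EF3A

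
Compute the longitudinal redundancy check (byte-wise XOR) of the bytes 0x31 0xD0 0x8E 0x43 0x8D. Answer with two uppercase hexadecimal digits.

XOR the bytes together:
  start with 0x31
  0x31 ⊕ 0xD0 = 0xE1
  0xE1 ⊕ 0x8E = 0x6F
  0x6F ⊕ 0x43 = 0x2C
  0x2C ⊕ 0x8D = 0xA1

A1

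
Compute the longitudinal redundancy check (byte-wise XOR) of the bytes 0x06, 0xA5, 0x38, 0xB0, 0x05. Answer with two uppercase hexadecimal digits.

XOR the bytes together:
  start with 0x06
  0x06 ⊕ 0xA5 = 0xA3
  0xA3 ⊕ 0x38 = 0x9B
  0x9B ⊕ 0xB0 = 0x2B
  0x2B ⊕ 0x05 = 0x2E

2E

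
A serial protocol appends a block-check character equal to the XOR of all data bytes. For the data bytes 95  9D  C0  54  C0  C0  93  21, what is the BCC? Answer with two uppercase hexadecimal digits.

2E

XOR the bytes together:
  start with 0x95
  0x95 ⊕ 0x9D = 0x08
  0x08 ⊕ 0xC0 = 0xC8
  0xC8 ⊕ 0x54 = 0x9C
  0x9C ⊕ 0xC0 = 0x5C
  0x5C ⊕ 0xC0 = 0x9C
  0x9C ⊕ 0x93 = 0x0F
  0x0F ⊕ 0x21 = 0x2E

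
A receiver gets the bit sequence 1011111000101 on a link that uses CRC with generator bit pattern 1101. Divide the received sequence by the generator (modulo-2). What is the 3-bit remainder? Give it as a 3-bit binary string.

Modulo-2 division of 1011111000101 by 1101:
  pos 0: 1011 XOR 1101 = 0110
  pos 1: 1101 XOR 1101 = 0000
  pos 5: 1100 XOR 1101 = 0001
  pos 8: 1010 XOR 1101 = 0111
  pos 9: 1111 XOR 1101 = 0010
Remainder = 010 (nonzero — an error is detected).

010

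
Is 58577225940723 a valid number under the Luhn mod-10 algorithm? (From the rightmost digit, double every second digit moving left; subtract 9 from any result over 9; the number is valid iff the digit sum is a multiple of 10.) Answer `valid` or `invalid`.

From the right, keep odd positions and double even positions (subtract 9 from any doubled value over 9):
  doubled (positions 2,4,...): 4 0 9 4 5 1 1 → sum 24
  kept (positions 1,3,...): 3 7 4 5 2 7 8 → sum 36
Total = 60.
60 mod 10 = 0, so the number is valid.

valid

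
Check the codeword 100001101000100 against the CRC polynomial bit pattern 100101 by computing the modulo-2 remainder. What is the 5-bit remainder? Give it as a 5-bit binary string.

Modulo-2 division of 100001101000100 by 100101:
  pos 0: 100001 XOR 100101 = 000100
  pos 3: 100101 XOR 100101 = 000000
Remainder = 00100 (nonzero — an error is detected).

00100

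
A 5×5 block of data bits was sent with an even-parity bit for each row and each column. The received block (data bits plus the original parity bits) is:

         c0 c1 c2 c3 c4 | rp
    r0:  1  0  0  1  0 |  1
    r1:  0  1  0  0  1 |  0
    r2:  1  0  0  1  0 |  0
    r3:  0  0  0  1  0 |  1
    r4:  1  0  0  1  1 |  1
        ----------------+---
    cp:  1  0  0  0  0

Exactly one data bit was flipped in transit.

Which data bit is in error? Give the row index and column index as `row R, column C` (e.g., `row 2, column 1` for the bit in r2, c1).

row 0, column 1

Recompute each row's even parity and compare to rp:
  r0: data parity 0, sent rp 1 → mismatch
  r1: data parity 0, sent rp 0 → ok
  r2: data parity 0, sent rp 0 → ok
  r3: data parity 1, sent rp 1 → ok
  r4: data parity 1, sent rp 1 → ok
Recompute each column's even parity and compare to cp:
  c0: data parity 1, sent cp 1 → ok
  c1: data parity 1, sent cp 0 → mismatch
  c2: data parity 0, sent cp 0 → ok
  c3: data parity 0, sent cp 0 → ok
  c4: data parity 0, sent cp 0 → ok
Exactly one row (r0) and one column (c1) fail → the flipped bit is at their intersection.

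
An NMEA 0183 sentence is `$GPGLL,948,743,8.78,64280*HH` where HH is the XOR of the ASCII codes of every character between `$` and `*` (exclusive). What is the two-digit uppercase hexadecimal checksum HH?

XOR the ASCII codes of the payload characters:
  'G' = 0x47 → acc = 0x47
  'P' = 0x50 → acc = 0x17
  'G' = 0x47 → acc = 0x50
  'L' = 0x4C → acc = 0x1C
  'L' = 0x4C → acc = 0x50
  ',' = 0x2C → acc = 0x7C
  '9' = 0x39 → acc = 0x45
  '4' = 0x34 → acc = 0x71
  '8' = 0x38 → acc = 0x49
  ',' = 0x2C → acc = 0x65
  '7' = 0x37 → acc = 0x52
  '4' = 0x34 → acc = 0x66
  '3' = 0x33 → acc = 0x55
  ',' = 0x2C → acc = 0x79
  '8' = 0x38 → acc = 0x41
  '.' = 0x2E → acc = 0x6F
  '7' = 0x37 → acc = 0x58
  '8' = 0x38 → acc = 0x60
  ',' = 0x2C → acc = 0x4C
  '6' = 0x36 → acc = 0x7A
  '4' = 0x34 → acc = 0x4E
  '2' = 0x32 → acc = 0x7C
  '8' = 0x38 → acc = 0x44
  '0' = 0x30 → acc = 0x74
Checksum = 0x74.

74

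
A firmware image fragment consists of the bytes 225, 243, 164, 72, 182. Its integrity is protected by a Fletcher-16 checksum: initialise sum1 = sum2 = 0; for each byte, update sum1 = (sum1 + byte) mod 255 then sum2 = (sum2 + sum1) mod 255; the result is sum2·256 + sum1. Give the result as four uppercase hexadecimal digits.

6E79

Running sums (mod 255):
  after byte 0 (225): sum1=225, sum2=225
  after byte 1 (243): sum1=213, sum2=183
  after byte 2 (164): sum1=122, sum2=50
  after byte 3 (72): sum1=194, sum2=244
  after byte 4 (182): sum1=121, sum2=110
Checksum = sum2·256 + sum1 = 110·256 + 121 = 28281 = 0x6E79.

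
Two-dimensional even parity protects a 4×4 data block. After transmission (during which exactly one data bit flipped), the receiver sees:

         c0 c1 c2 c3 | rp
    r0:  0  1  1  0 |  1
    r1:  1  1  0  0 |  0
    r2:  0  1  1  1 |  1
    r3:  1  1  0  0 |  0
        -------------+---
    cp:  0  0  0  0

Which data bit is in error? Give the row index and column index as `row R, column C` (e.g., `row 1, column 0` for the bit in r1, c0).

row 0, column 3

Recompute each row's even parity and compare to rp:
  r0: data parity 0, sent rp 1 → mismatch
  r1: data parity 0, sent rp 0 → ok
  r2: data parity 1, sent rp 1 → ok
  r3: data parity 0, sent rp 0 → ok
Recompute each column's even parity and compare to cp:
  c0: data parity 0, sent cp 0 → ok
  c1: data parity 0, sent cp 0 → ok
  c2: data parity 0, sent cp 0 → ok
  c3: data parity 1, sent cp 0 → mismatch
Exactly one row (r0) and one column (c3) fail → the flipped bit is at their intersection.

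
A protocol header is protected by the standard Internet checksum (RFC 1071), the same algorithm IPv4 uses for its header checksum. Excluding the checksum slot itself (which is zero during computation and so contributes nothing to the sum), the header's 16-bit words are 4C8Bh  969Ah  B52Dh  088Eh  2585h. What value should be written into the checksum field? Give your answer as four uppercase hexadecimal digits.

3999

One's-complement addition (fold any carry out of bit 15 back into bit 0):
  0x4C8B + 0x969A = 0x0E325
  0xE325 + 0xB52D = 0x19852 → wrap carry → 0x9853
  0x9853 + 0x088E = 0x0A0E1
  0xA0E1 + 0x2585 = 0x0C666
One's-complement sum = 0xC666.
Checksum = ~0xC666 & 0xFFFF = 0x3999.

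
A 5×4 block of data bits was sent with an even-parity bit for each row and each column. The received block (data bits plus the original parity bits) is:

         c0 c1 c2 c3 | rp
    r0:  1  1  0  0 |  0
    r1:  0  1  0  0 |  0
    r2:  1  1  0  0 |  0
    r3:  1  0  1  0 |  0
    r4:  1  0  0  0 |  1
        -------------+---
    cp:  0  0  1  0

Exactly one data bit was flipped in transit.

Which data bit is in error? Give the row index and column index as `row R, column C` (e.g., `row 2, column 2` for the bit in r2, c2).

Recompute each row's even parity and compare to rp:
  r0: data parity 0, sent rp 0 → ok
  r1: data parity 1, sent rp 0 → mismatch
  r2: data parity 0, sent rp 0 → ok
  r3: data parity 0, sent rp 0 → ok
  r4: data parity 1, sent rp 1 → ok
Recompute each column's even parity and compare to cp:
  c0: data parity 0, sent cp 0 → ok
  c1: data parity 1, sent cp 0 → mismatch
  c2: data parity 1, sent cp 1 → ok
  c3: data parity 0, sent cp 0 → ok
Exactly one row (r1) and one column (c1) fail → the flipped bit is at their intersection.

row 1, column 1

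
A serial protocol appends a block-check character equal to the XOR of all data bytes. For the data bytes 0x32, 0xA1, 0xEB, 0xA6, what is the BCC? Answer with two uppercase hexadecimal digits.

XOR the bytes together:
  start with 0x32
  0x32 ⊕ 0xA1 = 0x93
  0x93 ⊕ 0xEB = 0x78
  0x78 ⊕ 0xA6 = 0xDE

DE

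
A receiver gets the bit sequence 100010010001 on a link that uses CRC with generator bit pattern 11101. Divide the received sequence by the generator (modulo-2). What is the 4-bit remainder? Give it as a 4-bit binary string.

0000

Modulo-2 division of 100010010001 by 11101:
  pos 0: 10001 XOR 11101 = 01100
  pos 1: 11000 XOR 11101 = 00101
  pos 3: 10101 XOR 11101 = 01000
  pos 4: 10000 XOR 11101 = 01101
  pos 5: 11010 XOR 11101 = 00111
  pos 7: 11101 XOR 11101 = 00000
Remainder = 0000 (zero — the frame passes the CRC check).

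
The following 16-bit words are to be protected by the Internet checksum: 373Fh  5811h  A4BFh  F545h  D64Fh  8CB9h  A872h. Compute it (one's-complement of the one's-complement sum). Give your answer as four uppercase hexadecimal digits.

One's-complement addition (fold any carry out of bit 15 back into bit 0):
  0x373F + 0x5811 = 0x08F50
  0x8F50 + 0xA4BF = 0x1340F → wrap carry → 0x3410
  0x3410 + 0xF545 = 0x12955 → wrap carry → 0x2956
  0x2956 + 0xD64F = 0x0FFA5
  0xFFA5 + 0x8CB9 = 0x18C5E → wrap carry → 0x8C5F
  0x8C5F + 0xA872 = 0x134D1 → wrap carry → 0x34D2
One's-complement sum = 0x34D2.
Checksum = ~0x34D2 & 0xFFFF = 0xCB2D.

CB2D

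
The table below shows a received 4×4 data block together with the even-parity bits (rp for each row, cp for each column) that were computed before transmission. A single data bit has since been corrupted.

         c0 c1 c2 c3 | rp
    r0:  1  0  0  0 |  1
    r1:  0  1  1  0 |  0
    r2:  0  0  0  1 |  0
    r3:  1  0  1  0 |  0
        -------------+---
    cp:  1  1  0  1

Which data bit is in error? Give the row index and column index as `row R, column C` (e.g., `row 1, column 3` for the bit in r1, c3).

Recompute each row's even parity and compare to rp:
  r0: data parity 1, sent rp 1 → ok
  r1: data parity 0, sent rp 0 → ok
  r2: data parity 1, sent rp 0 → mismatch
  r3: data parity 0, sent rp 0 → ok
Recompute each column's even parity and compare to cp:
  c0: data parity 0, sent cp 1 → mismatch
  c1: data parity 1, sent cp 1 → ok
  c2: data parity 0, sent cp 0 → ok
  c3: data parity 1, sent cp 1 → ok
Exactly one row (r2) and one column (c0) fail → the flipped bit is at their intersection.

row 2, column 0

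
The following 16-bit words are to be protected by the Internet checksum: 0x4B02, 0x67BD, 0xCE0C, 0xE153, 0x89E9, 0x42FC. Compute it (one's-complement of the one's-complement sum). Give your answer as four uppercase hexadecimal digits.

One's-complement addition (fold any carry out of bit 15 back into bit 0):
  0x4B02 + 0x67BD = 0x0B2BF
  0xB2BF + 0xCE0C = 0x180CB → wrap carry → 0x80CC
  0x80CC + 0xE153 = 0x1621F → wrap carry → 0x6220
  0x6220 + 0x89E9 = 0x0EC09
  0xEC09 + 0x42FC = 0x12F05 → wrap carry → 0x2F06
One's-complement sum = 0x2F06.
Checksum = ~0x2F06 & 0xFFFF = 0xD0F9.

D0F9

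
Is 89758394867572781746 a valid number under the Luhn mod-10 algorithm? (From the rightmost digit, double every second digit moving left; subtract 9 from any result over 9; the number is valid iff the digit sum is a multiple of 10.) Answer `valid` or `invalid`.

invalid

From the right, keep odd positions and double even positions (subtract 9 from any doubled value over 9):
  doubled (positions 2,4,...): 8 2 5 5 5 7 9 7 5 7 → sum 60
  kept (positions 1,3,...): 6 7 8 2 5 6 4 3 5 9 → sum 55
Total = 115.
115 mod 10 = 5, so the number is invalid.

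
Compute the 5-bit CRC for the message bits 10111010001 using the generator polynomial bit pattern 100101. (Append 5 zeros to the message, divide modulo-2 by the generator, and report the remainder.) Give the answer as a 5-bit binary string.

10101

Append 5 zeros: 1011101000100000. Divide by 100101 (XOR where the leading bit is 1):
  pos 0: 101110 XOR 100101 = 001011
  pos 2: 101110 XOR 100101 = 001011
  pos 4: 101100 XOR 100101 = 001001
  pos 6: 100110 XOR 100101 = 000011
  pos 10: 110000 XOR 100101 = 010101
Remainder (last 5 bits) = 10101. This is the CRC / FCS.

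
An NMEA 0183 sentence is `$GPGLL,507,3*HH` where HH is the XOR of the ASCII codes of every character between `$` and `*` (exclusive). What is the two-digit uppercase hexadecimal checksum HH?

XOR the ASCII codes of the payload characters:
  'G' = 0x47 → acc = 0x47
  'P' = 0x50 → acc = 0x17
  'G' = 0x47 → acc = 0x50
  'L' = 0x4C → acc = 0x1C
  'L' = 0x4C → acc = 0x50
  ',' = 0x2C → acc = 0x7C
  '5' = 0x35 → acc = 0x49
  '0' = 0x30 → acc = 0x79
  '7' = 0x37 → acc = 0x4E
  ',' = 0x2C → acc = 0x62
  '3' = 0x33 → acc = 0x51
Checksum = 0x51.

51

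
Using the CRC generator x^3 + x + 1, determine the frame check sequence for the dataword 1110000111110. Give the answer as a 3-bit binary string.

Append 3 zeros: 1110000111110000. Divide by 1011 (XOR where the leading bit is 1):
  pos 0: 1110 XOR 1011 = 0101
  pos 1: 1010 XOR 1011 = 0001
  pos 4: 1001 XOR 1011 = 0010
  pos 6: 1011 XOR 1011 = 0000
  pos 10: 1100 XOR 1011 = 0111
  pos 11: 1110 XOR 1011 = 0101
  pos 12: 1010 XOR 1011 = 0001
Remainder (last 3 bits) = 001. This is the CRC / FCS.

001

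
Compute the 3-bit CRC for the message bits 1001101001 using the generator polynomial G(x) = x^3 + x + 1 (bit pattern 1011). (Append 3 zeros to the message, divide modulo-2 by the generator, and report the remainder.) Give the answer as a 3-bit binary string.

Append 3 zeros: 1001101001000. Divide by 1011 (XOR where the leading bit is 1):
  pos 0: 1001 XOR 1011 = 0010
  pos 2: 1010 XOR 1011 = 0001
  pos 5: 1100 XOR 1011 = 0111
  pos 6: 1111 XOR 1011 = 0100
  pos 7: 1000 XOR 1011 = 0011
  pos 9: 1100 XOR 1011 = 0111
Remainder (last 3 bits) = 111. This is the CRC / FCS.

111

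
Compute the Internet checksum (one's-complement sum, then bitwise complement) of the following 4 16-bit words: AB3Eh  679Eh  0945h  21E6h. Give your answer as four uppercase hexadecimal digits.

C1F7

One's-complement addition (fold any carry out of bit 15 back into bit 0):
  0xAB3E + 0x679E = 0x112DC → wrap carry → 0x12DD
  0x12DD + 0x0945 = 0x01C22
  0x1C22 + 0x21E6 = 0x03E08
One's-complement sum = 0x3E08.
Checksum = ~0x3E08 & 0xFFFF = 0xC1F7.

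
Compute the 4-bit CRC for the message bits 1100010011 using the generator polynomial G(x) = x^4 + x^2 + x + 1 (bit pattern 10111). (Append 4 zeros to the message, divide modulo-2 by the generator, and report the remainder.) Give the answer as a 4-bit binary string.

1110

Append 4 zeros: 11000100110000. Divide by 10111 (XOR where the leading bit is 1):
  pos 0: 11000 XOR 10111 = 01111
  pos 1: 11111 XOR 10111 = 01000
  pos 2: 10000 XOR 10111 = 00111
  pos 4: 11101 XOR 10111 = 01010
  pos 5: 10101 XOR 10111 = 00010
  pos 8: 10000 XOR 10111 = 00111
Remainder (last 4 bits) = 1110. This is the CRC / FCS.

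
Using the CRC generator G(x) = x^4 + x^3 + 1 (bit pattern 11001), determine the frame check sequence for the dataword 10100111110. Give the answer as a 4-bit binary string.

Append 4 zeros: 101001111100000. Divide by 11001 (XOR where the leading bit is 1):
  pos 0: 10100 XOR 11001 = 01101
  pos 1: 11011 XOR 11001 = 00010
  pos 4: 10111 XOR 11001 = 01110
  pos 5: 11101 XOR 11001 = 00100
  pos 7: 10000 XOR 11001 = 01001
  pos 8: 10010 XOR 11001 = 01011
  pos 9: 10110 XOR 11001 = 01111
  pos 10: 11110 XOR 11001 = 00111
Remainder (last 4 bits) = 0111. This is the CRC / FCS.

0111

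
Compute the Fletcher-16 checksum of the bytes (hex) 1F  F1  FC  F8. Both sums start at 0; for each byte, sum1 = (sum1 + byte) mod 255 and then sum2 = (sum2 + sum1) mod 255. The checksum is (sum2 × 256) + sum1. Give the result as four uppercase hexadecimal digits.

4507

Running sums (mod 255):
  after byte 0 (1F): sum1=31, sum2=31
  after byte 1 (F1): sum1=17, sum2=48
  after byte 2 (FC): sum1=14, sum2=62
  after byte 3 (F8): sum1=7, sum2=69
Checksum = sum2·256 + sum1 = 69·256 + 7 = 17671 = 0x4507.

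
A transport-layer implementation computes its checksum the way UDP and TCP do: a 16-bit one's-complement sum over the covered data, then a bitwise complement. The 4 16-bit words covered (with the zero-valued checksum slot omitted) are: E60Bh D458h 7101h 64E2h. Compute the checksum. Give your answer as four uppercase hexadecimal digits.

6FB7

One's-complement addition (fold any carry out of bit 15 back into bit 0):
  0xE60B + 0xD458 = 0x1BA63 → wrap carry → 0xBA64
  0xBA64 + 0x7101 = 0x12B65 → wrap carry → 0x2B66
  0x2B66 + 0x64E2 = 0x09048
One's-complement sum = 0x9048.
Checksum = ~0x9048 & 0xFFFF = 0x6FB7.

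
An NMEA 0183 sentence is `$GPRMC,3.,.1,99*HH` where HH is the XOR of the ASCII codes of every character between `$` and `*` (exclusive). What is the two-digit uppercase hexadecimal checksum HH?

65

XOR the ASCII codes of the payload characters:
  'G' = 0x47 → acc = 0x47
  'P' = 0x50 → acc = 0x17
  'R' = 0x52 → acc = 0x45
  'M' = 0x4D → acc = 0x08
  'C' = 0x43 → acc = 0x4B
  ',' = 0x2C → acc = 0x67
  '3' = 0x33 → acc = 0x54
  '.' = 0x2E → acc = 0x7A
  ',' = 0x2C → acc = 0x56
  '.' = 0x2E → acc = 0x78
  '1' = 0x31 → acc = 0x49
  ',' = 0x2C → acc = 0x65
  '9' = 0x39 → acc = 0x5C
  '9' = 0x39 → acc = 0x65
Checksum = 0x65.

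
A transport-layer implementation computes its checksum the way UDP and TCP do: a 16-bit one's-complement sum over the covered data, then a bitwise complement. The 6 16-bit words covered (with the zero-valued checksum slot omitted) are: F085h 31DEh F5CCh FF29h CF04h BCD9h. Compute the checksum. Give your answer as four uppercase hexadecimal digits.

5CC6

One's-complement addition (fold any carry out of bit 15 back into bit 0):
  0xF085 + 0x31DE = 0x12263 → wrap carry → 0x2264
  0x2264 + 0xF5CC = 0x11830 → wrap carry → 0x1831
  0x1831 + 0xFF29 = 0x1175A → wrap carry → 0x175B
  0x175B + 0xCF04 = 0x0E65F
  0xE65F + 0xBCD9 = 0x1A338 → wrap carry → 0xA339
One's-complement sum = 0xA339.
Checksum = ~0xA339 & 0xFFFF = 0x5CC6.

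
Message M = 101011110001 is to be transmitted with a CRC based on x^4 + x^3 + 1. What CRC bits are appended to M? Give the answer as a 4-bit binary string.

0010

Append 4 zeros: 1010111100010000. Divide by 11001 (XOR where the leading bit is 1):
  pos 0: 10101 XOR 11001 = 01100
  pos 1: 11001 XOR 11001 = 00000
  pos 6: 11000 XOR 11001 = 00001
  pos 10: 11000 XOR 11001 = 00001
Remainder (last 4 bits) = 0010. This is the CRC / FCS.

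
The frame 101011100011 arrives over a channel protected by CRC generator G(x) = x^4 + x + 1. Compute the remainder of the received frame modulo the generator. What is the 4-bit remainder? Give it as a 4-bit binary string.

Modulo-2 division of 101011100011 by 10011:
  pos 0: 10101 XOR 10011 = 00110
  pos 2: 11011 XOR 10011 = 01000
  pos 3: 10000 XOR 10011 = 00011
  pos 6: 11001 XOR 10011 = 01010
  pos 7: 10101 XOR 10011 = 00110
Remainder = 0110 (nonzero — an error is detected).

0110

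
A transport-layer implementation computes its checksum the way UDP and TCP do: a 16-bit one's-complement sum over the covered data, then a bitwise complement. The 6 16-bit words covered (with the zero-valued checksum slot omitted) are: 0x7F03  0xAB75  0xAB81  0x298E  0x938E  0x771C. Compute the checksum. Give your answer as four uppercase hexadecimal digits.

One's-complement addition (fold any carry out of bit 15 back into bit 0):
  0x7F03 + 0xAB75 = 0x12A78 → wrap carry → 0x2A79
  0x2A79 + 0xAB81 = 0x0D5FA
  0xD5FA + 0x298E = 0x0FF88
  0xFF88 + 0x938E = 0x19316 → wrap carry → 0x9317
  0x9317 + 0x771C = 0x10A33 → wrap carry → 0x0A34
One's-complement sum = 0x0A34.
Checksum = ~0x0A34 & 0xFFFF = 0xF5CB.

F5CB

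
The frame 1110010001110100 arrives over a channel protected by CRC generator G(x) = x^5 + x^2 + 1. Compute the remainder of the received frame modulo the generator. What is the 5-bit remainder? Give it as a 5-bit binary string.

10100

Modulo-2 division of 1110010001110100 by 100101:
  pos 0: 111001 XOR 100101 = 011100
  pos 1: 111000 XOR 100101 = 011101
  pos 2: 111010 XOR 100101 = 011111
  pos 3: 111110 XOR 100101 = 011011
  pos 4: 110111 XOR 100101 = 010010
  pos 5: 100101 XOR 100101 = 000000
Remainder = 10100 (nonzero — an error is detected).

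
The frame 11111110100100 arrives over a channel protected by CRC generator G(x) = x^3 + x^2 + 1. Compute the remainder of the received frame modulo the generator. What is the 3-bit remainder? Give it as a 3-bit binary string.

111

Modulo-2 division of 11111110100100 by 1101:
  pos 0: 1111 XOR 1101 = 0010
  pos 2: 1011 XOR 1101 = 0110
  pos 3: 1101 XOR 1101 = 0000
  pos 8: 1001 XOR 1101 = 0100
  pos 9: 1000 XOR 1101 = 0101
  pos 10: 1010 XOR 1101 = 0111
Remainder = 111 (nonzero — an error is detected).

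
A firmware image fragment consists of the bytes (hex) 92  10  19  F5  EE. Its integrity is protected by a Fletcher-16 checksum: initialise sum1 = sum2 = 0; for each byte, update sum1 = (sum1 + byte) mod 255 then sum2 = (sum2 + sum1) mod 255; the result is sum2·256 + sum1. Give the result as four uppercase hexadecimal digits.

Running sums (mod 255):
  after byte 0 (92): sum1=146, sum2=146
  after byte 1 (10): sum1=162, sum2=53
  after byte 2 (19): sum1=187, sum2=240
  after byte 3 (F5): sum1=177, sum2=162
  after byte 4 (EE): sum1=160, sum2=67
Checksum = sum2·256 + sum1 = 67·256 + 160 = 17312 = 0x43A0.

43A0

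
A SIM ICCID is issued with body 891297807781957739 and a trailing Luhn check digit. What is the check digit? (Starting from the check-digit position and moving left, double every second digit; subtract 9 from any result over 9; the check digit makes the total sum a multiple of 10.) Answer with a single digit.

0

Partial digits right→left: 9 3 7 7 5 9 1 8 7 7 0 8 7 9 2 1 9 8
Double every second digit counting from the check-digit position (so the 1st, 3rd, 5th, ... of the partial from the right).
  doubled (with −9 where >9): 9 5 1 2 5 0 5 4 9 → sum 40
  kept as-is: 3 7 9 8 7 8 9 1 8 → sum 60
Total = 40 + 60 = 100.
Check digit = (10 − (100 mod 10)) mod 10 = 0.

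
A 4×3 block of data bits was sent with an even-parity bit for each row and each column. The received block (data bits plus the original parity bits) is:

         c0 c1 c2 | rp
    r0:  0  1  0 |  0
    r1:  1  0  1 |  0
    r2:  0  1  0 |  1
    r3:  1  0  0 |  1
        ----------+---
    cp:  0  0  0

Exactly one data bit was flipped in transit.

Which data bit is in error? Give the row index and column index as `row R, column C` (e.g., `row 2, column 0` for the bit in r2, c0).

Recompute each row's even parity and compare to rp:
  r0: data parity 1, sent rp 0 → mismatch
  r1: data parity 0, sent rp 0 → ok
  r2: data parity 1, sent rp 1 → ok
  r3: data parity 1, sent rp 1 → ok
Recompute each column's even parity and compare to cp:
  c0: data parity 0, sent cp 0 → ok
  c1: data parity 0, sent cp 0 → ok
  c2: data parity 1, sent cp 0 → mismatch
Exactly one row (r0) and one column (c2) fail → the flipped bit is at their intersection.

row 0, column 2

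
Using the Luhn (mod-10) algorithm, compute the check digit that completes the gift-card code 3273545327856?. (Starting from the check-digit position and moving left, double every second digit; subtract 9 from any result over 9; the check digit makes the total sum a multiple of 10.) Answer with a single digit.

9

Partial digits right→left: 6 5 8 7 2 3 5 4 5 3 7 2 3
Double every second digit counting from the check-digit position (so the 1st, 3rd, 5th, ... of the partial from the right).
  doubled (with −9 where >9): 3 7 4 1 1 5 6 → sum 27
  kept as-is: 5 7 3 4 3 2 → sum 24
Total = 27 + 24 = 51.
Check digit = (10 − (51 mod 10)) mod 10 = 9.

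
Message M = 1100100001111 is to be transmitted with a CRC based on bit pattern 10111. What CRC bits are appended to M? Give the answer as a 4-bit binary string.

Append 4 zeros: 11001000011110000. Divide by 10111 (XOR where the leading bit is 1):
  pos 0: 11001 XOR 10111 = 01110
  pos 1: 11100 XOR 10111 = 01011
  pos 2: 10110 XOR 10111 = 00001
  pos 6: 10011 XOR 10111 = 00100
  pos 8: 10011 XOR 10111 = 00100
  pos 10: 10000 XOR 10111 = 00111
  pos 12: 11100 XOR 10111 = 01011
Remainder (last 4 bits) = 1011. This is the CRC / FCS.

1011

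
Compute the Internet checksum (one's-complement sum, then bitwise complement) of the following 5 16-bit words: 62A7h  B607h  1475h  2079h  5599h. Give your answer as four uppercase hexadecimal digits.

One's-complement addition (fold any carry out of bit 15 back into bit 0):
  0x62A7 + 0xB607 = 0x118AE → wrap carry → 0x18AF
  0x18AF + 0x1475 = 0x02D24
  0x2D24 + 0x2079 = 0x04D9D
  0x4D9D + 0x5599 = 0x0A336
One's-complement sum = 0xA336.
Checksum = ~0xA336 & 0xFFFF = 0x5CC9.

5CC9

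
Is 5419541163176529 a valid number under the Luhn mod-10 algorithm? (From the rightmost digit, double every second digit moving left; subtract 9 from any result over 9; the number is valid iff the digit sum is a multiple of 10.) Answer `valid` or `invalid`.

valid

From the right, keep odd positions and double even positions (subtract 9 from any doubled value over 9):
  doubled (positions 2,4,...): 4 3 2 3 2 1 2 1 → sum 18
  kept (positions 1,3,...): 9 5 7 3 1 4 9 4 → sum 42
Total = 60.
60 mod 10 = 0, so the number is valid.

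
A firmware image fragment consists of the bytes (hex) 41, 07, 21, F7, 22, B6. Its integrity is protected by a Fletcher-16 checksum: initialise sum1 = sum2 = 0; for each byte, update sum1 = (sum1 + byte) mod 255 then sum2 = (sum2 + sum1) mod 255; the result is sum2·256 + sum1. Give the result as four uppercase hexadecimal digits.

Running sums (mod 255):
  after byte 0 (41): sum1=65, sum2=65
  after byte 1 (07): sum1=72, sum2=137
  after byte 2 (21): sum1=105, sum2=242
  after byte 3 (F7): sum1=97, sum2=84
  after byte 4 (22): sum1=131, sum2=215
  after byte 5 (B6): sum1=58, sum2=18
Checksum = sum2·256 + sum1 = 18·256 + 58 = 4666 = 0x123A.

123A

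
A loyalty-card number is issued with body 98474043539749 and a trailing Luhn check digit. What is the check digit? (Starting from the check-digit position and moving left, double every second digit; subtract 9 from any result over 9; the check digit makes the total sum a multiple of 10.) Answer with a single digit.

Partial digits right→left: 9 4 7 9 3 5 3 4 0 4 7 4 8 9
Double every second digit counting from the check-digit position (so the 1st, 3rd, 5th, ... of the partial from the right).
  doubled (with −9 where >9): 9 5 6 6 0 5 7 → sum 38
  kept as-is: 4 9 5 4 4 4 9 → sum 39
Total = 38 + 39 = 77.
Check digit = (10 − (77 mod 10)) mod 10 = 3.

3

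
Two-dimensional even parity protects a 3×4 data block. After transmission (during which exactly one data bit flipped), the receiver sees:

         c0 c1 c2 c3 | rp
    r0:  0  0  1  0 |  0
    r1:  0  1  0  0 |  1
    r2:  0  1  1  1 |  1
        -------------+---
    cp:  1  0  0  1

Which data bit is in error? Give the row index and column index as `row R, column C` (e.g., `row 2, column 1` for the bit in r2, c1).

row 0, column 0

Recompute each row's even parity and compare to rp:
  r0: data parity 1, sent rp 0 → mismatch
  r1: data parity 1, sent rp 1 → ok
  r2: data parity 1, sent rp 1 → ok
Recompute each column's even parity and compare to cp:
  c0: data parity 0, sent cp 1 → mismatch
  c1: data parity 0, sent cp 0 → ok
  c2: data parity 0, sent cp 0 → ok
  c3: data parity 1, sent cp 1 → ok
Exactly one row (r0) and one column (c0) fail → the flipped bit is at their intersection.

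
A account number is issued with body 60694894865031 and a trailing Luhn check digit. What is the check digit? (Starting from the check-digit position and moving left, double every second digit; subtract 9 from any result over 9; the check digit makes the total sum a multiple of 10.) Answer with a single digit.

0

Partial digits right→left: 1 3 0 5 6 8 4 9 8 4 9 6 0 6
Double every second digit counting from the check-digit position (so the 1st, 3rd, 5th, ... of the partial from the right).
  doubled (with −9 where >9): 2 0 3 8 7 9 0 → sum 29
  kept as-is: 3 5 8 9 4 6 6 → sum 41
Total = 29 + 41 = 70.
Check digit = (10 − (70 mod 10)) mod 10 = 0.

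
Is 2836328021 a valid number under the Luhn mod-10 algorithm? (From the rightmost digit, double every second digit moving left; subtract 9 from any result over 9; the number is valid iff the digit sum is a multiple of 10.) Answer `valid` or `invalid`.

invalid

From the right, keep odd positions and double even positions (subtract 9 from any doubled value over 9):
  doubled (positions 2,4,...): 4 7 6 6 4 → sum 27
  kept (positions 1,3,...): 1 0 2 6 8 → sum 17
Total = 44.
44 mod 10 = 4, so the number is invalid.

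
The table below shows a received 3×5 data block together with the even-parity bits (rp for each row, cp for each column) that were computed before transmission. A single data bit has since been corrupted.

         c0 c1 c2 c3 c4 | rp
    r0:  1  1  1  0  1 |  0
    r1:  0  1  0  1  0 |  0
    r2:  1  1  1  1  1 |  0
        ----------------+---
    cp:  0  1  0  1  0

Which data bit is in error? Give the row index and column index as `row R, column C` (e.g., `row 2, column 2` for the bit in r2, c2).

Recompute each row's even parity and compare to rp:
  r0: data parity 0, sent rp 0 → ok
  r1: data parity 0, sent rp 0 → ok
  r2: data parity 1, sent rp 0 → mismatch
Recompute each column's even parity and compare to cp:
  c0: data parity 0, sent cp 0 → ok
  c1: data parity 1, sent cp 1 → ok
  c2: data parity 0, sent cp 0 → ok
  c3: data parity 0, sent cp 1 → mismatch
  c4: data parity 0, sent cp 0 → ok
Exactly one row (r2) and one column (c3) fail → the flipped bit is at their intersection.

row 2, column 3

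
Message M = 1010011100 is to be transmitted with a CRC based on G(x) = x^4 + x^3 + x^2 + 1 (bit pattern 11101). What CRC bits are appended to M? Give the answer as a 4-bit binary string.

1110

Append 4 zeros: 10100111000000. Divide by 11101 (XOR where the leading bit is 1):
  pos 0: 10100 XOR 11101 = 01001
  pos 1: 10011 XOR 11101 = 01110
  pos 2: 11101 XOR 11101 = 00000
  pos 7: 10000 XOR 11101 = 01101
  pos 8: 11010 XOR 11101 = 00111
Remainder (last 4 bits) = 1110. This is the CRC / FCS.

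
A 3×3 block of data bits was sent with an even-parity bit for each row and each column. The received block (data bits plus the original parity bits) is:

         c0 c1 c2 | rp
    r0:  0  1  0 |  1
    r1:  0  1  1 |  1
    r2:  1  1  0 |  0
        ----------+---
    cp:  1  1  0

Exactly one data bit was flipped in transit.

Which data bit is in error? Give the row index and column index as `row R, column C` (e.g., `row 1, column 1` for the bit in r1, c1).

Recompute each row's even parity and compare to rp:
  r0: data parity 1, sent rp 1 → ok
  r1: data parity 0, sent rp 1 → mismatch
  r2: data parity 0, sent rp 0 → ok
Recompute each column's even parity and compare to cp:
  c0: data parity 1, sent cp 1 → ok
  c1: data parity 1, sent cp 1 → ok
  c2: data parity 1, sent cp 0 → mismatch
Exactly one row (r1) and one column (c2) fail → the flipped bit is at their intersection.

row 1, column 2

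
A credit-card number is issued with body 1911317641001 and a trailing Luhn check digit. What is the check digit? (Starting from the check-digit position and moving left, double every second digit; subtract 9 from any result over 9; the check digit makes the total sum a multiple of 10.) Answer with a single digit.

Partial digits right→left: 1 0 0 1 4 6 7 1 3 1 1 9 1
Double every second digit counting from the check-digit position (so the 1st, 3rd, 5th, ... of the partial from the right).
  doubled (with −9 where >9): 2 0 8 5 6 2 2 → sum 25
  kept as-is: 0 1 6 1 1 9 → sum 18
Total = 25 + 18 = 43.
Check digit = (10 − (43 mod 10)) mod 10 = 7.

7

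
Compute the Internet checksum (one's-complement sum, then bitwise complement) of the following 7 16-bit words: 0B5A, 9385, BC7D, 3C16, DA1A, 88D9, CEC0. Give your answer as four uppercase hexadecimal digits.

One's-complement addition (fold any carry out of bit 15 back into bit 0):
  0x0B5A + 0x9385 = 0x09EDF
  0x9EDF + 0xBC7D = 0x15B5C → wrap carry → 0x5B5D
  0x5B5D + 0x3C16 = 0x09773
  0x9773 + 0xDA1A = 0x1718D → wrap carry → 0x718E
  0x718E + 0x88D9 = 0x0FA67
  0xFA67 + 0xCEC0 = 0x1C927 → wrap carry → 0xC928
One's-complement sum = 0xC928.
Checksum = ~0xC928 & 0xFFFF = 0x36D7.

36D7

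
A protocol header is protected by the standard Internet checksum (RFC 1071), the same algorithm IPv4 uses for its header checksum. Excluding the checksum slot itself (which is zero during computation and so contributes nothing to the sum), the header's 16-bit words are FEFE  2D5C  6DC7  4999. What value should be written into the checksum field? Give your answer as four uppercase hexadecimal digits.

One's-complement addition (fold any carry out of bit 15 back into bit 0):
  0xFEFE + 0x2D5C = 0x12C5A → wrap carry → 0x2C5B
  0x2C5B + 0x6DC7 = 0x09A22
  0x9A22 + 0x4999 = 0x0E3BB
One's-complement sum = 0xE3BB.
Checksum = ~0xE3BB & 0xFFFF = 0x1C44.

1C44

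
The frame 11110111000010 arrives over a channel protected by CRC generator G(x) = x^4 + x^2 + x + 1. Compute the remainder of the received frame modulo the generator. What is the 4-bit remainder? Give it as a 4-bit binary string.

0000

Modulo-2 division of 11110111000010 by 10111:
  pos 0: 11110 XOR 10111 = 01001
  pos 1: 10011 XOR 10111 = 00100
  pos 3: 10011 XOR 10111 = 00100
  pos 5: 10000 XOR 10111 = 00111
  pos 7: 11100 XOR 10111 = 01011
  pos 8: 10111 XOR 10111 = 00000
Remainder = 0000 (zero — the frame passes the CRC check).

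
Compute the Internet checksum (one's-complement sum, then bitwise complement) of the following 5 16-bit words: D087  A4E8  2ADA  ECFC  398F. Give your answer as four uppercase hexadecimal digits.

One's-complement addition (fold any carry out of bit 15 back into bit 0):
  0xD087 + 0xA4E8 = 0x1756F → wrap carry → 0x7570
  0x7570 + 0x2ADA = 0x0A04A
  0xA04A + 0xECFC = 0x18D46 → wrap carry → 0x8D47
  0x8D47 + 0x398F = 0x0C6D6
One's-complement sum = 0xC6D6.
Checksum = ~0xC6D6 & 0xFFFF = 0x3929.

3929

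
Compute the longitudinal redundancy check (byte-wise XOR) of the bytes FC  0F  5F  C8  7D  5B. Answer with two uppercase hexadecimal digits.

42

XOR the bytes together:
  start with 0xFC
  0xFC ⊕ 0x0F = 0xF3
  0xF3 ⊕ 0x5F = 0xAC
  0xAC ⊕ 0xC8 = 0x64
  0x64 ⊕ 0x7D = 0x19
  0x19 ⊕ 0x5B = 0x42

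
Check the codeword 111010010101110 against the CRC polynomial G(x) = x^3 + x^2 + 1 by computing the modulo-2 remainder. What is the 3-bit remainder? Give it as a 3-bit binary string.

Modulo-2 division of 111010010101110 by 1101:
  pos 0: 1110 XOR 1101 = 0011
  pos 2: 1110 XOR 1101 = 0011
  pos 4: 1101 XOR 1101 = 0000
  pos 9: 1011 XOR 1101 = 0110
  pos 10: 1101 XOR 1101 = 0000
Remainder = 000 (zero — the frame passes the CRC check).

000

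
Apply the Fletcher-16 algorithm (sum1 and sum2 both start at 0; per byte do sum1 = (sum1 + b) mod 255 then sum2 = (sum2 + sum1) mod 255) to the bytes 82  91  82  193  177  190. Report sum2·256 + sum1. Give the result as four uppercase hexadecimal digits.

Running sums (mod 255):
  after byte 0 (82): sum1=82, sum2=82
  after byte 1 (91): sum1=173, sum2=0
  after byte 2 (82): sum1=0, sum2=0
  after byte 3 (193): sum1=193, sum2=193
  after byte 4 (177): sum1=115, sum2=53
  after byte 5 (190): sum1=50, sum2=103
Checksum = sum2·256 + sum1 = 103·256 + 50 = 26418 = 0x6732.

6732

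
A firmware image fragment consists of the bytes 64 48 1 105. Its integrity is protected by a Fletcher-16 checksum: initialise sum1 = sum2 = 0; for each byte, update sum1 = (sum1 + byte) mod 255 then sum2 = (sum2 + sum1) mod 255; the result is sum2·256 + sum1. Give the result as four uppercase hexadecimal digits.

Running sums (mod 255):
  after byte 0 (64): sum1=64, sum2=64
  after byte 1 (48): sum1=112, sum2=176
  after byte 2 (1): sum1=113, sum2=34
  after byte 3 (105): sum1=218, sum2=252
Checksum = sum2·256 + sum1 = 252·256 + 218 = 64730 = 0xFCDA.

FCDA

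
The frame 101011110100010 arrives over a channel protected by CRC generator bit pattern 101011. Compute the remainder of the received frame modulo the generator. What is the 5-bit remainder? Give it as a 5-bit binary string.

Modulo-2 division of 101011110100010 by 101011:
  pos 0: 101011 XOR 101011 = 000000
  pos 6: 110100 XOR 101011 = 011111
  pos 7: 111110 XOR 101011 = 010101
  pos 8: 101011 XOR 101011 = 000000
Remainder = 00000 (zero — the frame passes the CRC check).

00000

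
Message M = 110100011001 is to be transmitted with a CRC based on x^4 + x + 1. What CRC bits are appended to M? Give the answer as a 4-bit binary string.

Append 4 zeros: 1101000110010000. Divide by 10011 (XOR where the leading bit is 1):
  pos 0: 11010 XOR 10011 = 01001
  pos 1: 10010 XOR 10011 = 00001
  pos 5: 10110 XOR 10011 = 00101
  pos 7: 10101 XOR 10011 = 00110
  pos 9: 11000 XOR 10011 = 01011
  pos 10: 10110 XOR 10011 = 00101
Remainder (last 4 bits) = 1010. This is the CRC / FCS.

1010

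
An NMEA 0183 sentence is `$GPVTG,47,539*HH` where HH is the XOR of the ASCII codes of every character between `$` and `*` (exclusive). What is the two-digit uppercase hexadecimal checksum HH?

6E

XOR the ASCII codes of the payload characters:
  'G' = 0x47 → acc = 0x47
  'P' = 0x50 → acc = 0x17
  'V' = 0x56 → acc = 0x41
  'T' = 0x54 → acc = 0x15
  'G' = 0x47 → acc = 0x52
  ',' = 0x2C → acc = 0x7E
  '4' = 0x34 → acc = 0x4A
  '7' = 0x37 → acc = 0x7D
  ',' = 0x2C → acc = 0x51
  '5' = 0x35 → acc = 0x64
  '3' = 0x33 → acc = 0x57
  '9' = 0x39 → acc = 0x6E
Checksum = 0x6E.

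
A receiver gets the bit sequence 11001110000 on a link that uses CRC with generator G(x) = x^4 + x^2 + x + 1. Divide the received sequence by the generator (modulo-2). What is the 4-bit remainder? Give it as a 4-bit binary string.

1110

Modulo-2 division of 11001110000 by 10111:
  pos 0: 11001 XOR 10111 = 01110
  pos 1: 11101 XOR 10111 = 01010
  pos 2: 10101 XOR 10111 = 00010
  pos 5: 10000 XOR 10111 = 00111
Remainder = 1110 (nonzero — an error is detected).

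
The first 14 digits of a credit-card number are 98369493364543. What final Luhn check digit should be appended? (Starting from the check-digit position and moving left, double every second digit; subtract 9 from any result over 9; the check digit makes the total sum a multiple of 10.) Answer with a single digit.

Partial digits right→left: 3 4 5 4 6 3 3 9 4 9 6 3 8 9
Double every second digit counting from the check-digit position (so the 1st, 3rd, 5th, ... of the partial from the right).
  doubled (with −9 where >9): 6 1 3 6 8 3 7 → sum 34
  kept as-is: 4 4 3 9 9 3 9 → sum 41
Total = 34 + 41 = 75.
Check digit = (10 − (75 mod 10)) mod 10 = 5.

5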